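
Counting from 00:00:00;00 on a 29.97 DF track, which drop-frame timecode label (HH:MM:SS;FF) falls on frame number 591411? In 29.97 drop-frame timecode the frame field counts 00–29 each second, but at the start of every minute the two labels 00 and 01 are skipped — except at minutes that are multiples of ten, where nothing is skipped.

05:28:53;13

Ten DF minutes hold 17982 frames, so frame 591411 lies in block 32 (frames 575424–593405) with 15987 frames into that block.
The block's first minute is 1800 frames and the rest 1798 each; 15987 frames reaches minute 8, so 32 × 18 + 8 × 2 = 592 labels have been skipped so far.
Adding those back, label number 591411 + 592 = 592003 at 30 labels/s is 19733 s + 13 f = 5 h 28 min 53 s frame 13, i.e. 05:28:53;13.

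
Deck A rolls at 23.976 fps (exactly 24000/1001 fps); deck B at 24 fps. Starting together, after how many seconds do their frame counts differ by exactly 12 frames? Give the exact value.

The gap grows by |24 − 24000/1001| = 24/1001 frames per second.
Time for a 12-frame gap: 12 ÷ (24/1001) = 500.5 s.

500.5 seconds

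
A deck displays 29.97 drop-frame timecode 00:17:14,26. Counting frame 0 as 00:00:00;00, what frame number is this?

31014

As if non-drop at 30 labels/s: (0 × 3600 + 17 × 60 + 14) × 30 + 26 = 31046.
Minute boundaries passed: 17; those not divisible by 10: 17 − 1 = 16; dropped labels = 2 × 16 = 32.
Actual frame index = 31046 − 32 = 31014.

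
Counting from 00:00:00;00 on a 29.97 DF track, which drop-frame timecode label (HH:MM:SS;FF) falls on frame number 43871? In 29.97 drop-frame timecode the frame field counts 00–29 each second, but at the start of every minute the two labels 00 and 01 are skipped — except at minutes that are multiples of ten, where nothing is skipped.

00:24:23;25

Each 10-minute DF block holds 10 × 60 × 30 − 9 × 2 = 17982 frames. 43871 ÷ 17982 → 2 full blocks, remainder 7907.
Within the partial block the first minute is 1800 frames and each further minute 1798, so 4 further minute boundaries passed. Total skipped labels = 18 × 2 + 2 × 4 = 44.
Non-drop label index = 43871 + 44 = 43915; at 30 labels/s that is 00:24:23:25, i.e. DF 00:24:23;25.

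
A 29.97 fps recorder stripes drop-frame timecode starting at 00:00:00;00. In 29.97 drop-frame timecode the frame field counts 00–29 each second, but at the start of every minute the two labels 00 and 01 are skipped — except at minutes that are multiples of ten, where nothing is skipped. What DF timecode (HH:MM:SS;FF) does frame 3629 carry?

Each 10-minute DF block holds 10 × 60 × 30 − 9 × 2 = 17982 frames. 3629 ÷ 17982 → 0 full blocks, remainder 3629.
Within the partial block the first minute is 1800 frames and each further minute 1798, so 2 further minute boundaries passed. Total skipped labels = 18 × 0 + 2 × 2 = 4.
Non-drop label index = 3629 + 4 = 3633; at 30 labels/s that is 00:02:01:03, i.e. DF 00:02:01;03.

00:02:01;03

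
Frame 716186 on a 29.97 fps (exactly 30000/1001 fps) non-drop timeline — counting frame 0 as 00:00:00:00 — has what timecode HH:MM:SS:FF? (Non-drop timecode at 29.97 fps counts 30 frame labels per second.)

716186 ÷ 30 = 23872 full seconds, remainder 26 frames.
23872 s = 6 h 37 min 52 s.
Timecode: 06:37:52:26.

06:37:52:26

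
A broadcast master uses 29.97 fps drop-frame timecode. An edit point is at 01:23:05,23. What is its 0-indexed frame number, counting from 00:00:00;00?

149423

Complete 10-minute blocks: 8, each 17982 frames → 143856.
Remaining 3 whole minutes in the current block: 1800 + 2 × 1798 = 5396 frames.
Within the current minute: 5 × 30 + 23 − 2 = 171 (labels ;00/;01 skipped at this minute). Total = 143856 + 5396 + 171 = 149423.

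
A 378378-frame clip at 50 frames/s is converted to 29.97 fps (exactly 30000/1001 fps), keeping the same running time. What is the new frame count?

Target frames = source frames × (target rate / source rate) = 378378 × (30000/1001)/(50) = 378378 × 600/1001 = 226800.

226800 frames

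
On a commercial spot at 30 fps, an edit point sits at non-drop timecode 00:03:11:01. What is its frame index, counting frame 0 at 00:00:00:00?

Total seconds to the label: (0 × 3600 + 3 × 60 + 11) = 191.
Frame index = 191 × 30 + 1 = 5731.

5731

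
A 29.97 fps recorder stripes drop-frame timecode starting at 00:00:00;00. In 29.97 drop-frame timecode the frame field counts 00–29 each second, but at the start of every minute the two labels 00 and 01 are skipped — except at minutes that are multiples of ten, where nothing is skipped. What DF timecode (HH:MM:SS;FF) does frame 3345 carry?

Ten DF minutes hold 17982 frames, so frame 3345 lies in block 0 (frames 0–17981) with 3345 frames into that block.
The block's first minute is 1800 frames and the rest 1798 each; 3345 frames reaches minute 1, so 0 × 18 + 1 × 2 = 2 labels have been skipped so far.
Adding those back, label number 3345 + 2 = 3347 at 30 labels/s is 111 s + 17 f = 0 h 1 min 51 s frame 17, i.e. 00:01:51;17.

00:01:51;17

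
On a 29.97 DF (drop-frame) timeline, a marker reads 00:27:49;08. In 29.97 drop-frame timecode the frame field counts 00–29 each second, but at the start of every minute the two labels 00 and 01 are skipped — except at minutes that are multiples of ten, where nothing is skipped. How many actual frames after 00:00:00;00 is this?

50028

As if non-drop at 30 labels/s: (0 × 3600 + 27 × 60 + 49) × 30 + 8 = 50078.
Minute boundaries passed: 27; those not divisible by 10: 27 − 2 = 25; dropped labels = 2 × 25 = 50.
Actual frame index = 50078 − 50 = 50028.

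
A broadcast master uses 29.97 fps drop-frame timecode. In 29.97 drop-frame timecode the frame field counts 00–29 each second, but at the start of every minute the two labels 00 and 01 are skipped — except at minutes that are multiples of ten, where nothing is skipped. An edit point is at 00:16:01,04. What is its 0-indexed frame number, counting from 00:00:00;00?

Complete 10-minute blocks: 1, each 17982 frames → 17982.
Remaining 6 whole minutes in the current block: 1800 + 5 × 1798 = 10790 frames.
Within the current minute: 1 × 30 + 4 − 2 = 32 (labels ;00/;01 skipped at this minute). Total = 17982 + 10790 + 32 = 28804.

28804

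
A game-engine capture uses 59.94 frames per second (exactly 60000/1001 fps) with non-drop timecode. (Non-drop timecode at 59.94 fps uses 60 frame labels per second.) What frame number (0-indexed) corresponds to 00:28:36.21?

frame 102981

Total seconds to the label: (0 × 3600 + 28 × 60 + 36) = 1716.
Frame index = 1716 × 60 + 21 = 102981.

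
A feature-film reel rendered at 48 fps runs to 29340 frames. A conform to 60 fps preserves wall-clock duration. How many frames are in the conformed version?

Target frames = source frames × (target rate / source rate) = 29340 × (60)/(48) = 29340 × 5/4 = 36675.

36675 frames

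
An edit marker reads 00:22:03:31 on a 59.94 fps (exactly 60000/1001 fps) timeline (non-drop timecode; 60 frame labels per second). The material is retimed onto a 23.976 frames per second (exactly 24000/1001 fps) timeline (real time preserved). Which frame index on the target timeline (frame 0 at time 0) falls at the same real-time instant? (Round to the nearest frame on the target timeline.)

Source frame index: (0×3600 + 22×60 + 3) × 60 + 31 = 79411.
Real time: 79411 / (60000/1001) = 79490411/60000 s.
Target frame: (79490411/60000) × (24000/1001) = 158822/5 ≈ 31764.400 → 31764.

frame 31764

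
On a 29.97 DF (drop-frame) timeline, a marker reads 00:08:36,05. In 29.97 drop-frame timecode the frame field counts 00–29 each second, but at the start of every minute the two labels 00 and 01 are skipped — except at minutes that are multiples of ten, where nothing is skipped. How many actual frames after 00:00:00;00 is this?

15469

Complete 10-minute blocks: 0, each 17982 frames → 0.
Remaining 8 whole minutes in the current block: 1800 + 7 × 1798 = 14386 frames.
Within the current minute: 36 × 30 + 5 − 2 = 1083 (labels ;00/;01 skipped at this minute). Total = 0 + 14386 + 1083 = 15469.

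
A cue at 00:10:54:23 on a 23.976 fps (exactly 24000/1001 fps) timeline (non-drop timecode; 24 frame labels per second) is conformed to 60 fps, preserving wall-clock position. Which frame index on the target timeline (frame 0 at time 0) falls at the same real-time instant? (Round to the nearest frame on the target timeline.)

Source frame index: (0×3600 + 10×60 + 54) × 24 + 23 = 15719.
Real time: 15719 / (24000/1001) = 15734719/24000 s.
Target frame: (15734719/24000) × (60) = 15734719/400 ≈ 39336.798 → 39337.

frame 39337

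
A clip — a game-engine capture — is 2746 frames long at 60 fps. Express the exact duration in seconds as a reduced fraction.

Running time = 2746 ÷ (60) = 2746 × 1/60 = 1373/30 s.

1373/30 seconds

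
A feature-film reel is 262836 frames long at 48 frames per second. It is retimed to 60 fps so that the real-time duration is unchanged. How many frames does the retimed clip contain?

Target frames = source frames × (target rate / source rate) = 262836 × (60)/(48) = 262836 × 5/4 = 328545.

328545 frames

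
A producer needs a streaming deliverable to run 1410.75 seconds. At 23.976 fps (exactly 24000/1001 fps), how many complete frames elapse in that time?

33824 frames

Frames = 1410.75 × 24000/1001 = 3078000/91 ≈ 33824.1758.
Complete frames: 33824.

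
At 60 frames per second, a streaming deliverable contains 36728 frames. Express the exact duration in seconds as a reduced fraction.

Running time = 36728 ÷ (60) = 36728 × 1/60 = 9182/15 s.

9182/15 seconds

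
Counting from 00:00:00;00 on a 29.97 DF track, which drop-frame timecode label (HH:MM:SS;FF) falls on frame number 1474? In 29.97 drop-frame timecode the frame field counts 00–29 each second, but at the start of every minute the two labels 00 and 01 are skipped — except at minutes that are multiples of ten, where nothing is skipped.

Ten DF minutes hold 17982 frames, so frame 1474 lies in block 0 (frames 0–17981) with 1474 frames into that block.
The block's first minute is 1800 frames and the rest 1798 each; 1474 frames reaches minute 0, so 0 × 18 + 0 × 2 = 0 labels have been skipped so far.
Adding those back, label number 1474 + 0 = 1474 at 30 labels/s is 49 s + 4 f = 0 h 0 min 49 s frame 4, i.e. 00:00:49;04.

00:00:49;04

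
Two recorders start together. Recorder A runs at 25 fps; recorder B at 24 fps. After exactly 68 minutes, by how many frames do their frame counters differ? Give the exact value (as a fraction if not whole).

68 min = 4080 s.
A emits 25 × 4080 = 102000 frames; B emits 24 × 4080 = 97920.
Difference = 4080 frames; B is behind A.

4080 frames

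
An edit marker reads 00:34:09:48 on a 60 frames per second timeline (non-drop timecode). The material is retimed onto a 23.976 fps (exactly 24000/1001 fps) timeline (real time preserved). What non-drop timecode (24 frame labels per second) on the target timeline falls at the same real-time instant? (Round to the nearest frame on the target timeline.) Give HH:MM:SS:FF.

Source frame index: (0×3600 + 34×60 + 9) × 60 + 48 = 122988.
Real time: 122988 / (60) = 10249/5 s.
Target frame: (10249/5) × (24000/1001) = 49195200/1001 ≈ 49146.054 → 49146.
At 24 labels/s: frame 49146 → 00:34:07:18.

00:34:07:18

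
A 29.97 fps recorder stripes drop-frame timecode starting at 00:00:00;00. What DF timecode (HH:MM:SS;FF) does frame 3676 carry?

Each 10-minute DF block holds 10 × 60 × 30 − 9 × 2 = 17982 frames. 3676 ÷ 17982 → 0 full blocks, remainder 3676.
Within the partial block the first minute is 1800 frames and each further minute 1798, so 2 further minute boundaries passed. Total skipped labels = 18 × 0 + 2 × 2 = 4.
Non-drop label index = 3676 + 4 = 3680; at 30 labels/s that is 00:02:02:20, i.e. DF 00:02:02;20.

00:02:02;20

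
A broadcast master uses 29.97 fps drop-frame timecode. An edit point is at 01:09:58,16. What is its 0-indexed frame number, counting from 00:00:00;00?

125830

As if non-drop at 30 labels/s: (1 × 3600 + 9 × 60 + 58) × 30 + 16 = 125956.
Minute boundaries passed: 69; those not divisible by 10: 69 − 6 = 63; dropped labels = 2 × 63 = 126.
Actual frame index = 125956 − 126 = 125830.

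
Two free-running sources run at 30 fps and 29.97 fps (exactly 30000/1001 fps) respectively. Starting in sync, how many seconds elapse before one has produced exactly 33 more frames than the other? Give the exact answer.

The gap grows by |30000/1001 − 30| = 30/1001 frames per second.
Time for a 33-frame gap: 33 ÷ (30/1001) = 1101.1 s.

1101.1 seconds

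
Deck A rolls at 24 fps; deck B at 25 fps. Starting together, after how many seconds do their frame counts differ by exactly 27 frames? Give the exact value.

27 seconds

The gap grows by |25 − 24| = 1 frame per second.
Time for a 27-frame gap: 27 ÷ (1) = 27 s.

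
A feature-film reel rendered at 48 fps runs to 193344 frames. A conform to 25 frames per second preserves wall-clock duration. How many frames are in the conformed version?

100700 frames

Target frames = source frames × (target rate / source rate) = 193344 × (25)/(48) = 193344 × 25/48 = 100700.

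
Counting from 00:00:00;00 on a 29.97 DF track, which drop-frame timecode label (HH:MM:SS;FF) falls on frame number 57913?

00:32:12;11

Each 10-minute DF block holds 10 × 60 × 30 − 9 × 2 = 17982 frames. 57913 ÷ 17982 → 3 full blocks, remainder 3967.
Within the partial block the first minute is 1800 frames and each further minute 1798, so 2 further minute boundaries passed. Total skipped labels = 18 × 3 + 2 × 2 = 58.
Non-drop label index = 57913 + 58 = 57971; at 30 labels/s that is 00:32:12:11, i.e. DF 00:32:12;11.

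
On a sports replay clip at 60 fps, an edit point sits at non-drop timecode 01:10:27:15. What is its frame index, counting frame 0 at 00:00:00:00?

Total seconds to the label: (1 × 3600 + 10 × 60 + 27) = 4227.
Frame index = 4227 × 60 + 15 = 253635.

frame 253635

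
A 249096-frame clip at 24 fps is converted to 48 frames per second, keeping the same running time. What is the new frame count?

498192 frames

Target frames = source frames × (target rate / source rate) = 249096 × (48)/(24) = 249096 × 2 = 498192.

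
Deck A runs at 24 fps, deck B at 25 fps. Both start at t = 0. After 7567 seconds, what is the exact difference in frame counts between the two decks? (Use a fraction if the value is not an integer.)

A emits 24 × 7567 = 181608 frames; B emits 25 × 7567 = 189175.
Difference = 7567 frames; B is ahead of A.

7567 frames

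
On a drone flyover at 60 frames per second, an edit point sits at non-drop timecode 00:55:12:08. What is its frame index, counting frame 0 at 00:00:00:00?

198728

Total seconds to the label: (0 × 3600 + 55 × 60 + 12) = 3312.
Frame index = 3312 × 60 + 8 = 198728.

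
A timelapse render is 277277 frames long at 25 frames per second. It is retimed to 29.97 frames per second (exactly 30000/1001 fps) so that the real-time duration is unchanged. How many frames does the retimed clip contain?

332400 frames

Target frames = source frames × (target rate / source rate) = 277277 × (30000/1001)/(25) = 277277 × 1200/1001 = 332400.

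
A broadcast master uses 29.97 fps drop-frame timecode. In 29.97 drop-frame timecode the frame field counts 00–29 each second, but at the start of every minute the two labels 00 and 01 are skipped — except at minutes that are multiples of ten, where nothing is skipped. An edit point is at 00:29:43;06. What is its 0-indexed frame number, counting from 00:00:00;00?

53442

As if non-drop at 30 labels/s: (0 × 3600 + 29 × 60 + 43) × 30 + 6 = 53496.
Minute boundaries passed: 29; those not divisible by 10: 29 − 2 = 27; dropped labels = 2 × 27 = 54.
Actual frame index = 53496 − 54 = 53442.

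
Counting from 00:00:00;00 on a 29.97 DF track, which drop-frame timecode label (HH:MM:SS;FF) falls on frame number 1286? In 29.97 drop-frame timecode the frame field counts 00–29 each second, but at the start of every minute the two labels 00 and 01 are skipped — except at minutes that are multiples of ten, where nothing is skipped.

00:00:42;26

Ten DF minutes hold 17982 frames, so frame 1286 lies in block 0 (frames 0–17981) with 1286 frames into that block.
The block's first minute is 1800 frames and the rest 1798 each; 1286 frames reaches minute 0, so 0 × 18 + 0 × 2 = 0 labels have been skipped so far.
Adding those back, label number 1286 + 0 = 1286 at 30 labels/s is 42 s + 26 f = 0 h 0 min 42 s frame 26, i.e. 00:00:42;26.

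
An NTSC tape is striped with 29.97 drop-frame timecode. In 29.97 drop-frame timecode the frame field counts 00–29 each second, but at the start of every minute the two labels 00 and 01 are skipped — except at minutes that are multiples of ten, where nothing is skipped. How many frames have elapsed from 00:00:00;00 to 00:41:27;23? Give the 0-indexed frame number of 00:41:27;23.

74559

As if non-drop at 30 labels/s: (0 × 3600 + 41 × 60 + 27) × 30 + 23 = 74633.
Minute boundaries passed: 41; those not divisible by 10: 41 − 4 = 37; dropped labels = 2 × 37 = 74.
Actual frame index = 74633 − 74 = 74559.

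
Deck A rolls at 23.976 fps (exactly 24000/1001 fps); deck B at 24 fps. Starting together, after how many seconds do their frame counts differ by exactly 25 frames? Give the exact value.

25025/24 seconds

The gap grows by |24 − 24000/1001| = 24/1001 frames per second.
Time for a 25-frame gap: 25 ÷ (24/1001) = 25025/24 s.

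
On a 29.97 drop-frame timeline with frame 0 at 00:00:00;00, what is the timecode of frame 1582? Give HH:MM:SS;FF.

Ten DF minutes hold 17982 frames, so frame 1582 lies in block 0 (frames 0–17981) with 1582 frames into that block.
The block's first minute is 1800 frames and the rest 1798 each; 1582 frames reaches minute 0, so 0 × 18 + 0 × 2 = 0 labels have been skipped so far.
Adding those back, label number 1582 + 0 = 1582 at 30 labels/s is 52 s + 22 f = 0 h 0 min 52 s frame 22, i.e. 00:00:52;22.

00:00:52;22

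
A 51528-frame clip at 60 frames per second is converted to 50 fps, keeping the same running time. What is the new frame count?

Target frames = source frames × (target rate / source rate) = 51528 × (50)/(60) = 51528 × 5/6 = 42940.

42940 frames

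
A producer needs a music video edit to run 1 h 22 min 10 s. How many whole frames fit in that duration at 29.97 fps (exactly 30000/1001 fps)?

1 h 22 min 10 s = 4930 s.
Frames = 4930 × 30000/1001 = 147900000/1001 ≈ 147752.2478.
Complete frames: 147752.

147752 frames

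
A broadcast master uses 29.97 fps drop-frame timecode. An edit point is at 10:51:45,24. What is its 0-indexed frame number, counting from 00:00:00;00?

Complete 10-minute blocks: 65, each 17982 frames → 1168830.
Remaining 1 whole minute in the current block: 1800 + 0 × 1798 = 1800 frames.
Within the current minute: 45 × 30 + 24 − 2 = 1372 (labels ;00/;01 skipped at this minute). Total = 1168830 + 1800 + 1372 = 1172002.

1172002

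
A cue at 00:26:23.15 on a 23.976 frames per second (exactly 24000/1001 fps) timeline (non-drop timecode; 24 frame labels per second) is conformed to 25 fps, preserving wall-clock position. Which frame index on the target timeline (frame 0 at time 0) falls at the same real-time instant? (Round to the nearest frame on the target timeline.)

Source frame index: (0×3600 + 26×60 + 23) × 24 + 15 = 38007.
Real time: 38007 / (24000/1001) = 12681669/8000 s.
Target frame: (12681669/8000) × (25) = 12681669/320 ≈ 39630.216 → 39630.

frame 39630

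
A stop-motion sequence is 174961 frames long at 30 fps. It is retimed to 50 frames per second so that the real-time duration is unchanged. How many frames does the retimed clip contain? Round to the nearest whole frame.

291602 frames

Frames at target rate = 174961 × (50) / (30) = 874805/3 ≈ 291601.667.
Nearest whole frame: 291602.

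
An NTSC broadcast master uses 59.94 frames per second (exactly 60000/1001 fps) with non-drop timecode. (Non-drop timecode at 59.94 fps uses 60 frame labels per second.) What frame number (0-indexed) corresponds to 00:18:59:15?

frame 68355

Total seconds to the label: (0 × 3600 + 18 × 60 + 59) = 1139.
Frame index = 1139 × 60 + 15 = 68355.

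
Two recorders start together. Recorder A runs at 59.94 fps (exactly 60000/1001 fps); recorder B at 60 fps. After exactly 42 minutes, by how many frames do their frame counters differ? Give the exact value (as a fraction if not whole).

42 min = 2520 s.
A emits 60000/1001 × 2520 = 21600000/143 frames; B emits 60 × 2520 = 151200.
Difference = 21600/143 frames (≈ 151.0490); B is ahead of A.

21600/143 frames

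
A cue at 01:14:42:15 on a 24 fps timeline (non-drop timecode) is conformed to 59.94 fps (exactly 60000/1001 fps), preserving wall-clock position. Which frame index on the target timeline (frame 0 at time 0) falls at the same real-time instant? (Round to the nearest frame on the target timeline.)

frame 268689

Source frame index: (1×3600 + 14×60 + 42) × 24 + 15 = 107583.
Real time: 107583 / (24) = 35861/8 s.
Target frame: (35861/8) × (60000/1001) = 38422500/143 ≈ 268688.811 → 268689.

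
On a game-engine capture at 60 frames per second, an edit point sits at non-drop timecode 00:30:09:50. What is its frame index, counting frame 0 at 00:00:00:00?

108590

Total seconds to the label: (0 × 3600 + 30 × 60 + 9) = 1809.
Frame index = 1809 × 60 + 50 = 108590.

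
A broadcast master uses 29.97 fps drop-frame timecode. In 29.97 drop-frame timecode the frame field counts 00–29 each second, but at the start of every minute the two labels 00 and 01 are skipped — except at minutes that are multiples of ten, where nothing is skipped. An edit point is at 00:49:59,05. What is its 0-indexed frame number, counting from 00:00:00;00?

89885

Complete 10-minute blocks: 4, each 17982 frames → 71928.
Remaining 9 whole minutes in the current block: 1800 + 8 × 1798 = 16184 frames.
Within the current minute: 59 × 30 + 5 − 2 = 1773 (labels ;00/;01 skipped at this minute). Total = 71928 + 16184 + 1773 = 89885.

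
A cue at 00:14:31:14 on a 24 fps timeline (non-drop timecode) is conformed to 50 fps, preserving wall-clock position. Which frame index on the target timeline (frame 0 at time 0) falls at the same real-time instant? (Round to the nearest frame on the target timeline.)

Source frame index: (0×3600 + 14×60 + 31) × 24 + 14 = 20918.
Real time: 20918 / (24) = 10459/12 s.
Target frame: (10459/12) × (50) = 261475/6 ≈ 43579.167 → 43579.

frame 43579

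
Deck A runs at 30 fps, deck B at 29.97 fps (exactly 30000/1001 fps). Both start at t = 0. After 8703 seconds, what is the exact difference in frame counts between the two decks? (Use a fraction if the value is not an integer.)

A emits 30 × 8703 = 261090 frames; B emits 30000/1001 × 8703 = 261090000/1001.
Difference = 261090/1001 frames (≈ 260.8292); B is behind A.

261090/1001 frames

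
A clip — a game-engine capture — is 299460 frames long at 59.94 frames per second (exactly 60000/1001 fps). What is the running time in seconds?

4995.991 seconds

Running time = 299460 / (60000/1001) = 4995.991 s.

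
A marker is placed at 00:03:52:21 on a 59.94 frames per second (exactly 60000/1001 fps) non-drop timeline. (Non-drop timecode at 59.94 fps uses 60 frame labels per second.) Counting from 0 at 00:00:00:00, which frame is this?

Total seconds to the label: (0 × 3600 + 3 × 60 + 52) = 232.
Frame index = 232 × 60 + 21 = 13941.

frame 13941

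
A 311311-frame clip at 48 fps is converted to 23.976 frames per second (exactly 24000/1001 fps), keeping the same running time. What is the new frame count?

155500 frames

Target frames = source frames × (target rate / source rate) = 311311 × (24000/1001)/(48) = 311311 × 500/1001 = 155500.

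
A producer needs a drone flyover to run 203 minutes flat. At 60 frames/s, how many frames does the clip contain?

203 min = 12180 s.
Frames = 12180 × 60 = 730800.

730800 frames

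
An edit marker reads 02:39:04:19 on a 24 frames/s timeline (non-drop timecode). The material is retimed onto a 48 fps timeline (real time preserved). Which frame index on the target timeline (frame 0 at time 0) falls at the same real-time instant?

frame 458150

Source frame index: (2×3600 + 39×60 + 4) × 24 + 19 = 229075.
Real time: 229075 / (24) = 229075/24 s.
Target frame: (229075/24) × (48) = 458150.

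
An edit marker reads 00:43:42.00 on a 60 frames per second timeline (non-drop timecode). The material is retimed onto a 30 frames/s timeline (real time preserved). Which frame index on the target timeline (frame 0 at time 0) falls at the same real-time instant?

frame 78660

Source frame index: (0×3600 + 43×60 + 42) × 60 + 0 = 157320.
Real time: 157320 / (60) = 2622 s.
Target frame: (2622) × (30) = 78660.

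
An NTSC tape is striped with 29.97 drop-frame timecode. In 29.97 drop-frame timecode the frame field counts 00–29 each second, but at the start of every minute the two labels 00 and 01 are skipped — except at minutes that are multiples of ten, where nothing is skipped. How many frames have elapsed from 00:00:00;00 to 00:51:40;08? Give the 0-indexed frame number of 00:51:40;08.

Complete 10-minute blocks: 5, each 17982 frames → 89910.
Remaining 1 whole minute in the current block: 1800 + 0 × 1798 = 1800 frames.
Within the current minute: 40 × 30 + 8 − 2 = 1206 (labels ;00/;01 skipped at this minute). Total = 89910 + 1800 + 1206 = 92916.

92916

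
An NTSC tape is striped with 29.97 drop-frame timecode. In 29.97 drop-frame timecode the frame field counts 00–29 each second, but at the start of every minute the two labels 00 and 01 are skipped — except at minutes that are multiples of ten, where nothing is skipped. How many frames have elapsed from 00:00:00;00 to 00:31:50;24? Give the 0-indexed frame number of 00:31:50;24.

Complete 10-minute blocks: 3, each 17982 frames → 53946.
Remaining 1 whole minute in the current block: 1800 + 0 × 1798 = 1800 frames.
Within the current minute: 50 × 30 + 24 − 2 = 1522 (labels ;00/;01 skipped at this minute). Total = 53946 + 1800 + 1522 = 57268.

57268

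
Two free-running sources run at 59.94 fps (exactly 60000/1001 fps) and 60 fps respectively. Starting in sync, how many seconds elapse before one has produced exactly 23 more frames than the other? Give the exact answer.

23023/60 seconds

The gap grows by |60 − 60000/1001| = 60/1001 frames per second.
Time for a 23-frame gap: 23 ÷ (60/1001) = 23023/60 s.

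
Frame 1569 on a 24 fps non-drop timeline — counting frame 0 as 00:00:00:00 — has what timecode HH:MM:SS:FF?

00:01:05:09

1569 ÷ 24 = 65 full seconds, remainder 9 frames.
65 s = 0 h 1 min 5 s.
Timecode: 00:01:05:09.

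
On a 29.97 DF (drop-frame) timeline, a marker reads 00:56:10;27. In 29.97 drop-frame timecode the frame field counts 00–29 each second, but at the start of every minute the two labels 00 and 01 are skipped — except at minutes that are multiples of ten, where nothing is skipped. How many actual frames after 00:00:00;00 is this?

101025

As if non-drop at 30 labels/s: (0 × 3600 + 56 × 60 + 10) × 30 + 27 = 101127.
Minute boundaries passed: 56; those not divisible by 10: 56 − 5 = 51; dropped labels = 2 × 51 = 102.
Actual frame index = 101127 − 102 = 101025.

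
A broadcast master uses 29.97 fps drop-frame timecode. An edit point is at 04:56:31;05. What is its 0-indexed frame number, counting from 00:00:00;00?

As if non-drop at 30 labels/s: (4 × 3600 + 56 × 60 + 31) × 30 + 5 = 533735.
Minute boundaries passed: 296; those not divisible by 10: 296 − 29 = 267; dropped labels = 2 × 267 = 534.
Actual frame index = 533735 − 534 = 533201.

533201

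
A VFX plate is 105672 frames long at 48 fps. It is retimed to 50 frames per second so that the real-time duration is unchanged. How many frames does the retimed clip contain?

110075 frames

Target frames = source frames × (target rate / source rate) = 105672 × (50)/(48) = 105672 × 25/24 = 110075.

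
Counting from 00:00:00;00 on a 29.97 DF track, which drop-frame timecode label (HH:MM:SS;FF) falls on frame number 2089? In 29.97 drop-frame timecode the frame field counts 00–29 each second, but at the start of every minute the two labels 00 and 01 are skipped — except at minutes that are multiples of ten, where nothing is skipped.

Ten DF minutes hold 17982 frames, so frame 2089 lies in block 0 (frames 0–17981) with 2089 frames into that block.
The block's first minute is 1800 frames and the rest 1798 each; 2089 frames reaches minute 1, so 0 × 18 + 1 × 2 = 2 labels have been skipped so far.
Adding those back, label number 2089 + 2 = 2091 at 30 labels/s is 69 s + 21 f = 0 h 1 min 9 s frame 21, i.e. 00:01:09;21.

00:01:09;21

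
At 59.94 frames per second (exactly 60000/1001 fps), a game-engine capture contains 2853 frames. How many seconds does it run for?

Running time = 2853 / (60000/1001) = 47.59755 s.

47.59755 seconds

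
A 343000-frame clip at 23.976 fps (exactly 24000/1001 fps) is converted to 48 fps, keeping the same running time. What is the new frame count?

686686 frames

Target frames = source frames × (target rate / source rate) = 343000 × (48)/(24000/1001) = 343000 × 1001/500 = 686686.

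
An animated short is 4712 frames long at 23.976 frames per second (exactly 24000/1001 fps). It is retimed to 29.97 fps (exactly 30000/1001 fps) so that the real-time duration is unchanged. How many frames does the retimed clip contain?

Target frames = source frames × (target rate / source rate) = 4712 × (30000/1001)/(24000/1001) = 4712 × 5/4 = 5890.

5890 frames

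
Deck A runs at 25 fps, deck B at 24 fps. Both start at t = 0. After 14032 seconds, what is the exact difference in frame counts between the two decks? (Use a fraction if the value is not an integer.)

14032 frames

A emits 25 × 14032 = 350800 frames; B emits 24 × 14032 = 336768.
Difference = 14032 frames; B is behind A.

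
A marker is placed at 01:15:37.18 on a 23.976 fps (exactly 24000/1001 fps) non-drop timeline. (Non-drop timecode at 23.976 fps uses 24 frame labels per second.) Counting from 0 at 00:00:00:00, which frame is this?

Total seconds to the label: (1 × 3600 + 15 × 60 + 37) = 4537.
Frame index = 4537 × 24 + 18 = 108906.

frame 108906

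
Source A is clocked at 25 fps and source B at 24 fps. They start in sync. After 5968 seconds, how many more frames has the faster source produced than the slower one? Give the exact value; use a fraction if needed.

A emits 25 × 5968 = 149200 frames; B emits 24 × 5968 = 143232.
Difference = 5968 frames; B is behind A.

5968 frames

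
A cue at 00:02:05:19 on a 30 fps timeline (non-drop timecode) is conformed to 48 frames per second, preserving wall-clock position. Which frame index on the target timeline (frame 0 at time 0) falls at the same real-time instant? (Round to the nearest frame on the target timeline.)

Source frame index: (0×3600 + 2×60 + 5) × 30 + 19 = 3769.
Real time: 3769 / (30) = 3769/30 s.
Target frame: (3769/30) × (48) = 30152/5 ≈ 6030.400 → 6030.

frame 6030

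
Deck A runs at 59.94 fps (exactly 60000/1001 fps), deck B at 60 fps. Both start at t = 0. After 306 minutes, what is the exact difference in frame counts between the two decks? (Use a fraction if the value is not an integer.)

306 min = 18360 s.
A emits 60000/1001 × 18360 = 1101600000/1001 frames; B emits 60 × 18360 = 1101600.
Difference = 1101600/1001 frames (≈ 1100.4995); B is ahead of A.

1101600/1001 frames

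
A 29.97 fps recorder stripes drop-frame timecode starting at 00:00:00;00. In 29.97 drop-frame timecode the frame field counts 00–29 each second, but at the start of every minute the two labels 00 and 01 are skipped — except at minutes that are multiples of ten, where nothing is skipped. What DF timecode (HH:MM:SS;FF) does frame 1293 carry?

Ten DF minutes hold 17982 frames, so frame 1293 lies in block 0 (frames 0–17981) with 1293 frames into that block.
The block's first minute is 1800 frames and the rest 1798 each; 1293 frames reaches minute 0, so 0 × 18 + 0 × 2 = 0 labels have been skipped so far.
Adding those back, label number 1293 + 0 = 1293 at 30 labels/s is 43 s + 3 f = 0 h 0 min 43 s frame 3, i.e. 00:00:43;03.

00:00:43;03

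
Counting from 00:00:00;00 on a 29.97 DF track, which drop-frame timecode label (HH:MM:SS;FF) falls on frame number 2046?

00:01:08;08

Ten DF minutes hold 17982 frames, so frame 2046 lies in block 0 (frames 0–17981) with 2046 frames into that block.
The block's first minute is 1800 frames and the rest 1798 each; 2046 frames reaches minute 1, so 0 × 18 + 1 × 2 = 2 labels have been skipped so far.
Adding those back, label number 2046 + 2 = 2048 at 30 labels/s is 68 s + 8 f = 0 h 1 min 8 s frame 8, i.e. 00:01:08;08.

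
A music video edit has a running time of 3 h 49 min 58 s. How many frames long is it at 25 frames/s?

344950 frames

3 h 49 min 58 s = 13798 s.
Frames = 13798 × 25 = 344950.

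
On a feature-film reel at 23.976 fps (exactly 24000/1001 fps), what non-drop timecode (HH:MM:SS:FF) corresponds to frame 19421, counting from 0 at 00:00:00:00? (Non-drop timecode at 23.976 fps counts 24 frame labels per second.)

00:13:29:05

19421 ÷ 24 = 809 full seconds, remainder 5 frames.
809 s = 0 h 13 min 29 s.
Timecode: 00:13:29:05.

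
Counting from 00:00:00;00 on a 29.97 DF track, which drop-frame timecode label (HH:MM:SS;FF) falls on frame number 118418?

Each 10-minute DF block holds 10 × 60 × 30 − 9 × 2 = 17982 frames. 118418 ÷ 17982 → 6 full blocks, remainder 10526.
Within the partial block the first minute is 1800 frames and each further minute 1798, so 5 further minute boundaries passed. Total skipped labels = 18 × 6 + 2 × 5 = 118.
Non-drop label index = 118418 + 118 = 118536; at 30 labels/s that is 01:05:51:06, i.e. DF 01:05:51;06.

01:05:51;06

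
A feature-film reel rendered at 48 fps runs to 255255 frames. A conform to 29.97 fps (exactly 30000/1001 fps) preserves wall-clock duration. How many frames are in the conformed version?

Target frames = source frames × (target rate / source rate) = 255255 × (30000/1001)/(48) = 255255 × 625/1001 = 159375.

159375 frames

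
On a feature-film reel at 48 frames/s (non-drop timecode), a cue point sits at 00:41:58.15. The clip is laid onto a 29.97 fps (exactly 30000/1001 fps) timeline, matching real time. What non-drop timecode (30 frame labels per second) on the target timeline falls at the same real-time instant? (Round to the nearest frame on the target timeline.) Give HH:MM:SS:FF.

Source frame index: (0×3600 + 41×60 + 58) × 48 + 15 = 120879.
Real time: 120879 / (48) = 40293/16 s.
Target frame: (40293/16) × (30000/1001) = 6868125/91 ≈ 75473.901 → 75474.
At 30 labels/s: frame 75474 → 00:41:55:24.

00:41:55:24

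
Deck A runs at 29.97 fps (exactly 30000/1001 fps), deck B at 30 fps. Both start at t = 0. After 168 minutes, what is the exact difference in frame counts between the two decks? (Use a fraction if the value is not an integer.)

168 min = 10080 s.
A emits 30000/1001 × 10080 = 43200000/143 frames; B emits 30 × 10080 = 302400.
Difference = 43200/143 frames (≈ 302.0979); B is ahead of A.

43200/143 frames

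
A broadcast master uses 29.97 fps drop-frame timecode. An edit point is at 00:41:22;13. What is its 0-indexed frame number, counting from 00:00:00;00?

As if non-drop at 30 labels/s: (0 × 3600 + 41 × 60 + 22) × 30 + 13 = 74473.
Minute boundaries passed: 41; those not divisible by 10: 41 − 4 = 37; dropped labels = 2 × 37 = 74.
Actual frame index = 74473 − 74 = 74399.

74399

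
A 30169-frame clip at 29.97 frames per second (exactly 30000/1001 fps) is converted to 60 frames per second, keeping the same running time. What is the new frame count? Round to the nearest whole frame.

Frames at target rate = 30169 × (60) / (30000/1001) = 30199169/500 ≈ 60398.338.
Nearest whole frame: 60398.

60398 frames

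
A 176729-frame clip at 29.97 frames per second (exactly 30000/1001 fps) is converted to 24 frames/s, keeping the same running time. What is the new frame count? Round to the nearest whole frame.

141525 frames

Frames at target rate = 176729 × (24) / (30000/1001) = 176905729/1250 ≈ 141524.583.
Nearest whole frame: 141525.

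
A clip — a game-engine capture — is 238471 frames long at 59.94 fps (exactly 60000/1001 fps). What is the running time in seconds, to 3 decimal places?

Running time = 238471 × 1001/60000 = 238709471/60000 s ≈ 3978.491 s.

3978.491 seconds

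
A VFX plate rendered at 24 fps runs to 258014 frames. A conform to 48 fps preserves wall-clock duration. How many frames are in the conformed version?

516028 frames

Frames at target rate = 258014 × (48) / (24) = 516028.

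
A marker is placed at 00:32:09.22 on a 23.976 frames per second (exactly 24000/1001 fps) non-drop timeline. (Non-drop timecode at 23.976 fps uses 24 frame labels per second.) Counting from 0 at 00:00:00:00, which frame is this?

46318

Total seconds to the label: (0 × 3600 + 32 × 60 + 9) = 1929.
Frame index = 1929 × 24 + 22 = 46318.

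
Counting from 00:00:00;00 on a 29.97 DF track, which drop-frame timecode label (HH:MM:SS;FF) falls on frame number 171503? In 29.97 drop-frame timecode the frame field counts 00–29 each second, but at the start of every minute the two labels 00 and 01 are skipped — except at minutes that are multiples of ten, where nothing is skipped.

01:35:22;15

Each 10-minute DF block holds 10 × 60 × 30 − 9 × 2 = 17982 frames. 171503 ÷ 17982 → 9 full blocks, remainder 9665.
Within the partial block the first minute is 1800 frames and each further minute 1798, so 5 further minute boundaries passed. Total skipped labels = 18 × 9 + 2 × 5 = 172.
Non-drop label index = 171503 + 172 = 171675; at 30 labels/s that is 01:35:22:15, i.e. DF 01:35:22;15.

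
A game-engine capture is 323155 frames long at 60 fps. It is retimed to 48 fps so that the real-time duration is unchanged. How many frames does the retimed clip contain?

258524 frames

Target frames = source frames × (target rate / source rate) = 323155 × (48)/(60) = 323155 × 4/5 = 258524.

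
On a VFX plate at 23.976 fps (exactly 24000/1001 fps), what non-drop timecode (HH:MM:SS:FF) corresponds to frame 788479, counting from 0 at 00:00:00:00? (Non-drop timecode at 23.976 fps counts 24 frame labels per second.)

788479 ÷ 24 = 32853 full seconds, remainder 7 frames.
32853 s = 9 h 7 min 33 s.
Timecode: 09:07:33:07.

09:07:33:07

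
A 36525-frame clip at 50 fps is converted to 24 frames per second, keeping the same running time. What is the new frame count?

Target frames = source frames × (target rate / source rate) = 36525 × (24)/(50) = 36525 × 12/25 = 17532.

17532 frames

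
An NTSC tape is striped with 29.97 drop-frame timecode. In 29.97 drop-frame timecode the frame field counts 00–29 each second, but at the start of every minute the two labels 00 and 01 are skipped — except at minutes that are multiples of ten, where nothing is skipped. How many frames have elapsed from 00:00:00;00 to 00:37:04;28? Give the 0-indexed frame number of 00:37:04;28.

66680

As if non-drop at 30 labels/s: (0 × 3600 + 37 × 60 + 4) × 30 + 28 = 66748.
Minute boundaries passed: 37; those not divisible by 10: 37 − 3 = 34; dropped labels = 2 × 34 = 68.
Actual frame index = 66748 − 68 = 66680.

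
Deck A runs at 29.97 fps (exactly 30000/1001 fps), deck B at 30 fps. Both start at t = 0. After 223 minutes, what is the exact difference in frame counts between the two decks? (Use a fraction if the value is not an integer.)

223 min = 13380 s.
A emits 30000/1001 × 13380 = 401400000/1001 frames; B emits 30 × 13380 = 401400.
Difference = 401400/1001 frames (≈ 400.9990); B is ahead of A.

401400/1001 frames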